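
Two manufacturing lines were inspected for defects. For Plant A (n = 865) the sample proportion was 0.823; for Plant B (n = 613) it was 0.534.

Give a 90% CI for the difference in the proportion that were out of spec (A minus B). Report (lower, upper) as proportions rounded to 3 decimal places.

Each SE is √(p̂(1−p̂)/n): √(0.8230·0.1770/865) = 0.01298 and √(0.5340·0.4660/613) = 0.02015.
SE(p̂₁ − p̂₂) = √(SE₁² + SE₂²) = √(0.0001684804 + 0.0004060225) = 0.02397, since the two samples are independent.
At 90% confidence z* = 1.645; margin = 1.645 × 0.02397 = 0.03943.
The difference is 0.8230 − 0.5340 = 0.2890, so the interval is 0.2890 ± 0.03943 = (0.250, 0.328).

(0.250, 0.328)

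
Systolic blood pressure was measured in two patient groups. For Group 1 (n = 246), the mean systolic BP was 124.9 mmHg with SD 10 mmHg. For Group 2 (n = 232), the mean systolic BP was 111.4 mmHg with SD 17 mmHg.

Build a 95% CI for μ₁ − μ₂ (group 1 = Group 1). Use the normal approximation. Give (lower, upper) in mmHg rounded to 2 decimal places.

Per-group SEs: s₁/√n₁ = 10/√246 = 0.6376, s₂/√n₂ = 17/√232 = 1.1161.
Unpooled SE of the difference: √(0.40653376 + 1.24567921) = 1.2854.
Margin of error = z* · SE = 1.960 × 1.2854 = 2.5194.
x̄₁ − x̄₂ = 124.9 − 111.4 = 13.5000.
CI: 13.5000 ± 2.5194 = (10.98, 16.02).

(10.98, 16.02)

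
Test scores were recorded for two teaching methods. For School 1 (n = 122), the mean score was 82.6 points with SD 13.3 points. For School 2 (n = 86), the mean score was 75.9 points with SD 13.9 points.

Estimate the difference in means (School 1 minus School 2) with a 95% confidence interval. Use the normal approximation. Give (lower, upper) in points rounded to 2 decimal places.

Standard errors of each mean: 13.3/√122 = 1.2041 and 13.9/√86 = 1.4989.
SE(x̄₁ − x̄₂) = √(1.2041² + 1.4989²) = 1.9226 for independent samples with unequal variances.
With z* = 1.960, the margin is 1.960 × 1.9226 = 3.7683.
x̄₁ − x̄₂ = 82.6 − 75.9 = 6.7000; the interval is 6.7000 ± 3.7683 = (2.93, 10.47).

(2.93, 10.47)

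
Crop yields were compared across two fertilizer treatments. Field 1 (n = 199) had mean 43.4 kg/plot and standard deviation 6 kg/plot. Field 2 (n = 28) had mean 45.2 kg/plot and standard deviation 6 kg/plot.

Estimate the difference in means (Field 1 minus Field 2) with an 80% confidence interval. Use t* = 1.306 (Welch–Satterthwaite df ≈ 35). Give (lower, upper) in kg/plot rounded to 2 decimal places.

SE₁ = s₁/√n₁ = 6/√199 = 0.4253; SE₂ = 6/√28 = 1.1339.
Independent samples, unequal variances: SE_diff = √(SE₁² + SE₂²) = √(0.18088009 + 1.28572921) = 1.2110.
t* = 1.306, so margin of error = 1.306 × 1.2110 = 1.5816.
Difference in means = 43.4 − 45.2 = -1.8000.
-1.8000 ± 1.5816 → (-3.38, -0.22).

(-3.38, -0.22)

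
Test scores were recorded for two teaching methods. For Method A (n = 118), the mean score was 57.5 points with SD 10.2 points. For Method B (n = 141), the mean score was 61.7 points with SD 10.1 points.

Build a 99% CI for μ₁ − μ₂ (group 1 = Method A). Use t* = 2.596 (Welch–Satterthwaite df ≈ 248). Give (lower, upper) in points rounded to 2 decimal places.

(-7.49, -0.91)

SE₁ = s₁/√n₁ = 10.2/√118 = 0.9390; SE₂ = 10.1/√141 = 0.8506.
Independent samples, unequal variances: SE_diff = √(SE₁² + SE₂²) = √(0.881721 + 0.72352036) = 1.2670.
t* = 2.596, so margin of error = 2.596 × 1.2670 = 3.2891.
Difference in means = 57.5 − 61.7 = -4.2000.
-4.2000 ± 3.2891 → (-7.49, -0.91).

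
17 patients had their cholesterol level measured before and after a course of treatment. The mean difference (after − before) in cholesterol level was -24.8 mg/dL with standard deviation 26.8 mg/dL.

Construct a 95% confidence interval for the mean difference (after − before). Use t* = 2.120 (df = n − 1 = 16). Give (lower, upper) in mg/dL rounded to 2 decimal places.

(-38.58, -11.02)

This is a matched-pairs design, so SE = s_d/√n = 26.8/√17 = 6.5000.
Margin = 2.120 × 6.5000 = 13.7800; the interval is -24.8 ± 13.7800 = (-38.58, -11.02).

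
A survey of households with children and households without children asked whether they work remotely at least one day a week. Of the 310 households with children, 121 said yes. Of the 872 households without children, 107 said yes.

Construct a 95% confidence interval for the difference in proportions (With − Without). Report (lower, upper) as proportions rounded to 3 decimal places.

First, p̂₁ = 121/310 = 0.3903; p̂₂ = 107/872 = 0.1227.
The two standard errors are √(0.3903×0.6097/310) = 0.02771 and √(0.1227×0.8773/872) = 0.01111.
Because the samples are independent, SE_diff = √(0.02771² + 0.01111²) = 0.02985.
Using z* = 1.960 for 95%, ME = 1.960 × 0.02985 = 0.05851.
p̂₁ − p̂₂ = 0.2676; interval 0.2676 ± 0.05851 gives (0.209, 0.326).

(0.209, 0.326)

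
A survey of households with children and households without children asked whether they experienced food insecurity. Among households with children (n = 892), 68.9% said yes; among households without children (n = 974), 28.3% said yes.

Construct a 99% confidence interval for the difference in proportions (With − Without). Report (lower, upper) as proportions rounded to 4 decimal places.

Each SE is √(p̂(1−p̂)/n): √(0.6890·0.3110/892) = 0.01550 and √(0.2830·0.7170/974) = 0.01443.
SE(p̂₁ − p̂₂) = √(SE₁² + SE₂²) = √(0.00024025 + 0.0002082249) = 0.02118, since the two samples are independent.
At 99% confidence z* = 2.576; margin = 2.576 × 0.02118 = 0.05456.
The difference is 0.6890 − 0.2830 = 0.4060, so the interval is 0.4060 ± 0.05456 = (0.3514, 0.4606).

(0.3514, 0.4606)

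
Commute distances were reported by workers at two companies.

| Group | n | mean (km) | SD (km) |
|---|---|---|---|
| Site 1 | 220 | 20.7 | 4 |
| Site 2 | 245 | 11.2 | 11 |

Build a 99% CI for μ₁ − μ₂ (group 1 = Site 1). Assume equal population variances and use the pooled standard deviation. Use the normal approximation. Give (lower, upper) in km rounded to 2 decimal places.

Pooled variance s_p² = [219·4² + 244·11²] / (220+245−2) = 71.3348, so s_p = 8.4460.
SE_diff = s_p·√(1/n₁ + 1/n₂) = 8.4460·√(1/220 + 1/245) = 0.7845.
z* = 2.576; margin = 2.576 × 0.7845 = 2.0209.
Difference = 20.7 − 11.2 = 9.5000.
9.5000 ± 2.0209 → (7.48, 11.52).

(7.48, 11.52)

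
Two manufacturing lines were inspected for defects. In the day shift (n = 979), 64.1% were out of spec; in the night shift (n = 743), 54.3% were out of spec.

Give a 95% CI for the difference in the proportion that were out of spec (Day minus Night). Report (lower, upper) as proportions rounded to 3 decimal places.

(0.051, 0.145)

The two standard errors are √(0.6410×0.3590/979) = 0.01533 and √(0.5430×0.4570/743) = 0.01828.
Because the samples are independent, SE_diff = √(0.01533² + 0.01828²) = 0.02386.
Using z* = 1.960 for 95%, ME = 1.960 × 0.02386 = 0.04677.
p̂₁ − p̂₂ = 0.0980; interval 0.0980 ± 0.04677 gives (0.051, 0.145).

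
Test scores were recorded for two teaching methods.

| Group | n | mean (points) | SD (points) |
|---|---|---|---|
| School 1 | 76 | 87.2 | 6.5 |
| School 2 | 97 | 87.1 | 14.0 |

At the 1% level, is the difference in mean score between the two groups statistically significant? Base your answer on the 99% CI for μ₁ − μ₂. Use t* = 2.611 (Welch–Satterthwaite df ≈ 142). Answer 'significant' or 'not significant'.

not significant

Per-group SEs: s₁/√n₁ = 6.5/√76 = 0.7456, s₂/√n₂ = 14.0/√97 = 1.4215.
Unpooled SE of the difference: √(0.55591936 + 2.02066225) = 1.6052.
Margin of error = t* · SE = 2.611 × 1.6052 = 4.1912.
x̄₁ − x̄₂ = 87.2 − 87.1 = 0.1000.
CI: 0.1000 ± 4.1912 = (-4.0912, 4.2912).
The interval (-4.0912, 4.2912) contains 0, so the difference is not significant.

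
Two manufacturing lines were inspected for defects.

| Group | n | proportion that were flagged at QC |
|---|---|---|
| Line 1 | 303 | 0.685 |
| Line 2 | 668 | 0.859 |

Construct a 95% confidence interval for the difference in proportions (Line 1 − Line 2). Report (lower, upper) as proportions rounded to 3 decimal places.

Each SE is √(p̂(1−p̂)/n): √(0.6850·0.3150/303) = 0.02669 and √(0.8590·0.1410/668) = 0.01347.
SE(p̂₁ − p̂₂) = √(SE₁² + SE₂²) = √(0.0007123561 + 0.0001814409) = 0.02990, since the two samples are independent.
At 95% confidence z* = 1.960; margin = 1.960 × 0.02990 = 0.05860.
The difference is 0.6850 − 0.8590 = -0.1740, so the interval is -0.1740 ± 0.05860 = (-0.233, -0.115).

(-0.233, -0.115)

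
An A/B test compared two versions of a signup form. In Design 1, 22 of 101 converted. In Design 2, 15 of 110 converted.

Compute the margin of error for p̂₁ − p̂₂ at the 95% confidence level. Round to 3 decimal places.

0.103

Sample proportions: 22/101 = 0.2178, 15/110 = 0.1364.
Each SE is √(p̂(1−p̂)/n): √(0.2178·0.7822/101) = 0.04107 and √(0.1364·0.8636/110) = 0.03272.
SE(p̂₁ − p̂₂) = √(SE₁² + SE₂²) = √(0.0016867449 + 0.0010705984) = 0.05251, since the two samples are independent.
At 95% confidence z* = 1.960; margin = 1.960 × 0.05251 = 0.10292.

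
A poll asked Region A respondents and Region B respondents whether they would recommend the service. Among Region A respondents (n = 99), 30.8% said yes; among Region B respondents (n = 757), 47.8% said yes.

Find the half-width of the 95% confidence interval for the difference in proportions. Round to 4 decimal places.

The two standard errors are √(0.3080×0.6920/99) = 0.04640 and √(0.4780×0.5220/757) = 0.01816.
Because the samples are independent, SE_diff = √(0.04640² + 0.01816²) = 0.04983.
Using z* = 1.960 for 95%, ME = 1.960 × 0.04983 = 0.09767.

0.0977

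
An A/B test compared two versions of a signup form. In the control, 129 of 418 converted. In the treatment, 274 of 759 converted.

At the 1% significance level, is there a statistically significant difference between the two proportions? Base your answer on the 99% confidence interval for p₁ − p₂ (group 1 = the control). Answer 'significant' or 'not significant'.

not significant

Sample proportions: 129/418 = 0.3086, 274/759 = 0.3610.
Each SE is √(p̂(1−p̂)/n): √(0.3086·0.6914/418) = 0.02259 and √(0.3610·0.6390/759) = 0.01743.
SE(p̂₁ − p̂₂) = √(SE₁² + SE₂²) = √(0.0005103081 + 0.0003038049) = 0.02853, since the two samples are independent.
At 99% confidence z* = 2.576; margin = 2.576 × 0.02853 = 0.07349.
The difference is 0.3086 − 0.3610 = -0.0524, so the interval is -0.0524 ± 0.07349 = (-0.12589, 0.02109).
The interval (-0.12589, 0.02109) contains 0, so the difference is not significant.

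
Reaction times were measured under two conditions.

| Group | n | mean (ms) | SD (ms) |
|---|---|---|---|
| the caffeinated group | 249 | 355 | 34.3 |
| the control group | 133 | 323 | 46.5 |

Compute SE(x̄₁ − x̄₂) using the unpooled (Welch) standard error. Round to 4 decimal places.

Standard errors of each mean: 34.3/√249 = 2.1737 and 46.5/√133 = 4.0321.
SE(x̄₁ − x̄₂) = √(2.1737² + 4.0321²) = 4.5807 for independent samples with unequal variances.

4.5807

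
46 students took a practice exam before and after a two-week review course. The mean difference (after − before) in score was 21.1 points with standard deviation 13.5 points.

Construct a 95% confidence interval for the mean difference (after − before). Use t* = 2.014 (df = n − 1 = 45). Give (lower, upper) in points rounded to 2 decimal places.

(17.09, 25.11)

Paired design: SE = s_d/√n = 13.5/√46 = 1.9905.
t* = 2.014; margin of error = 2.014 × 1.9905 = 4.0089.
21.1 ± 4.0089 → (17.09, 25.11).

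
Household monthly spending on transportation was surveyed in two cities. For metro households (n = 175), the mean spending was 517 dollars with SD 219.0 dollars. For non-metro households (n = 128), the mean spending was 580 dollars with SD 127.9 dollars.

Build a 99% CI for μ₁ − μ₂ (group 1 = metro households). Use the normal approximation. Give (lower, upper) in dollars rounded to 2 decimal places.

SE₁ = s₁/√n₁ = 219.0/√175 = 16.5548; SE₂ = 127.9/√128 = 11.3049.
Independent samples, unequal variances: SE_diff = √(SE₁² + SE₂²) = √(274.06140304 + 127.80076401) = 20.0465.
z* = 2.576, so margin of error = 2.576 × 20.0465 = 51.6398.
Difference in means = 517 − 580 = -63.0000.
-63.0000 ± 51.6398 → (-114.64, -11.36).

(-114.64, -11.36)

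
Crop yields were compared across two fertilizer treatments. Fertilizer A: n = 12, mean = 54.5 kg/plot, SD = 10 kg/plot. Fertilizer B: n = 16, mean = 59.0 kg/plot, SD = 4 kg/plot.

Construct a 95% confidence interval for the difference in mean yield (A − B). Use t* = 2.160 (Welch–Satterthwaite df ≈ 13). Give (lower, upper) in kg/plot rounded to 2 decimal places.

(-11.10, 2.10)

Standard errors of each mean: 10/√12 = 2.8868 and 4/√16 = 1.0000.
SE(x̄₁ − x̄₂) = √(2.8868² + 1.0000²) = 3.0551 for independent samples with unequal variances.
With t* = 2.160, the margin is 2.160 × 3.0551 = 6.5990.
x̄₁ − x̄₂ = 54.5 − 59.0 = -4.5000; the interval is -4.5000 ± 6.5990 = (-11.10, 2.10).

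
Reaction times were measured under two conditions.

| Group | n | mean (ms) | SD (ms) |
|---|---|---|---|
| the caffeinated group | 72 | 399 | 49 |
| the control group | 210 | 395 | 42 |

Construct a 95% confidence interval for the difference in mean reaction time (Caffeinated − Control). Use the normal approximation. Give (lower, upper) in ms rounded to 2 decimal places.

Standard errors of each mean: 49/√72 = 5.7747 and 42/√210 = 2.8983.
SE(x̄₁ − x̄₂) = √(5.7747² + 2.8983²) = 6.4612 for independent samples with unequal variances.
With z* = 1.960, the margin is 1.960 × 6.4612 = 12.6640.
x̄₁ − x̄₂ = 399 − 395 = 4.0000; the interval is 4.0000 ± 12.6640 = (-8.66, 16.66).

(-8.66, 16.66)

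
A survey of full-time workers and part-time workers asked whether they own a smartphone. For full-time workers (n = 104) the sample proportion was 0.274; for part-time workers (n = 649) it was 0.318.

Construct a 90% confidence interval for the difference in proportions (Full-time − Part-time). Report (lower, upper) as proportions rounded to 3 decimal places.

(-0.122, 0.034)

The two standard errors are √(0.2740×0.7260/104) = 0.04373 and √(0.3180×0.6820/649) = 0.01828.
Because the samples are independent, SE_diff = √(0.04373² + 0.01828²) = 0.04740.
Using z* = 1.645 for 90%, ME = 1.645 × 0.04740 = 0.07797.
p̂₁ − p̂₂ = -0.0440; interval -0.0440 ± 0.07797 gives (-0.122, 0.034).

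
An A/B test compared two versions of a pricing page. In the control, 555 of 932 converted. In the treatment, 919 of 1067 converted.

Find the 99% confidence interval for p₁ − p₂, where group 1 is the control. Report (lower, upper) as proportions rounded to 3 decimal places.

(-0.315, -0.216)

p̂₁ = 555/932 = 0.5955 and p̂₂ = 919/1067 = 0.8613.
SE₁ = √(p̂₁(1−p̂₁)/n₁) = √(0.5955·0.4045/932) = 0.01608; SE₂ = √(0.8613·0.1387/1067) = 0.01058.
Independent samples: SE of the difference = √(SE₁² + SE₂²) = √(0.0002585664 + 0.0001119364) = 0.01925.
z* for 99% confidence is 2.576, so the margin of error is 2.576 × 0.01925 = 0.04959.
Point estimate p̂₁ − p̂₂ = 0.5955 − 0.8613 = -0.2658.
-0.2658 ± 0.04959 → (-0.315, -0.216).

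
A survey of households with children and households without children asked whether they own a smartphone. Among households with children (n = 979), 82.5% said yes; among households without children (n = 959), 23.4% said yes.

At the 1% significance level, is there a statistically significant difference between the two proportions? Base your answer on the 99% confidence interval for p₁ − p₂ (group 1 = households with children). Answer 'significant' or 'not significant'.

significant

Each SE is √(p̂(1−p̂)/n): √(0.8250·0.1750/979) = 0.01214 and √(0.2340·0.7660/959) = 0.01367.
SE(p̂₁ − p̂₂) = √(SE₁² + SE₂²) = √(0.0001473796 + 0.0001868689) = 0.01828, since the two samples are independent.
At 99% confidence z* = 2.576; margin = 2.576 × 0.01828 = 0.04709.
The difference is 0.8250 − 0.2340 = 0.5910, so the interval is 0.5910 ± 0.04709 = (0.54391, 0.63809).
The interval (0.54391, 0.63809) does not contain 0, so the difference is significant.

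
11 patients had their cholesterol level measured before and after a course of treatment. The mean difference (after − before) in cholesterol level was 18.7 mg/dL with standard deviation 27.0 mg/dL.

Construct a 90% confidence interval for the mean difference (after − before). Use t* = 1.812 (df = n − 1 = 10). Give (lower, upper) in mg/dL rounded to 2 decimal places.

(3.95, 33.45)

Paired design: SE = s_d/√n = 27.0/√11 = 8.1408.
t* = 1.812; margin of error = 1.812 × 8.1408 = 14.7511.
18.7 ± 14.7511 → (3.95, 33.45).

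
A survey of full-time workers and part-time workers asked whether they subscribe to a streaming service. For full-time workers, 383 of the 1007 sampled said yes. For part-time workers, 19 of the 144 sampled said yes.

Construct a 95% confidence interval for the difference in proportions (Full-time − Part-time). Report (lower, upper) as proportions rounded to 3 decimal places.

p̂₁ = 383/1007 = 0.3803 and p̂₂ = 19/144 = 0.1319.
SE₁ = √(p̂₁(1−p̂₁)/n₁) = √(0.3803·0.6197/1007) = 0.01530; SE₂ = √(0.1319·0.8681/144) = 0.02820.
Independent samples: SE of the difference = √(SE₁² + SE₂²) = √(0.00023409 + 0.00079524) = 0.03208.
z* for 95% confidence is 1.960, so the margin of error is 1.960 × 0.03208 = 0.06288.
Point estimate p̂₁ − p̂₂ = 0.3803 − 0.1319 = 0.2484.
0.2484 ± 0.06288 → (0.186, 0.311).

(0.186, 0.311)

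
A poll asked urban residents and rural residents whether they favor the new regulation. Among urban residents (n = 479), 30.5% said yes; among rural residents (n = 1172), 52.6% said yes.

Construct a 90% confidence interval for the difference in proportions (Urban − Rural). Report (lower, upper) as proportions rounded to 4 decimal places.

(-0.2631, -0.1789)

SE₁ = √(p̂₁(1−p̂₁)/n₁) = √(0.3050·0.6950/479) = 0.02104; SE₂ = √(0.5260·0.4740/1172) = 0.01459.
Independent samples: SE of the difference = √(SE₁² + SE₂²) = √(0.0004426816 + 0.0002128681) = 0.02560.
z* for 90% confidence is 1.645, so the margin of error is 1.645 × 0.02560 = 0.04211.
Point estimate p̂₁ − p̂₂ = 0.3050 − 0.5260 = -0.2210.
-0.2210 ± 0.04211 → (-0.2631, -0.1789).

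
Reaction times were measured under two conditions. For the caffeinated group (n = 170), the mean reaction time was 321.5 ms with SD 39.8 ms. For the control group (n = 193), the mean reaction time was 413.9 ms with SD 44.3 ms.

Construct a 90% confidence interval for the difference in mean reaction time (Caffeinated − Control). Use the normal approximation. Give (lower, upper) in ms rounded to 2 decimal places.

Per-group SEs: s₁/√n₁ = 39.8/√170 = 3.0525, s₂/√n₂ = 44.3/√193 = 3.1888.
Unpooled SE of the difference: √(9.31775625 + 10.16844544) = 4.4143.
Margin of error = z* · SE = 1.645 × 4.4143 = 7.2615.
x̄₁ − x̄₂ = 321.5 − 413.9 = -92.4000.
CI: -92.4000 ± 7.2615 = (-99.66, -85.14).

(-99.66, -85.14)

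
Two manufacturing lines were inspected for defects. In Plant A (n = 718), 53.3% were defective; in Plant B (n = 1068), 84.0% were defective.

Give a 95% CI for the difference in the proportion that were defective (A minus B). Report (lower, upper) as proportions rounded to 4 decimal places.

(-0.3496, -0.2644)

SE₁ = √(p̂₁(1−p̂₁)/n₁) = √(0.5330·0.4670/718) = 0.01862; SE₂ = √(0.8400·0.1600/1068) = 0.01122.
Independent samples: SE of the difference = √(SE₁² + SE₂²) = √(0.0003467044 + 0.0001258884) = 0.02174.
z* for 95% confidence is 1.960, so the margin of error is 1.960 × 0.02174 = 0.04261.
Point estimate p̂₁ − p̂₂ = 0.5330 − 0.8400 = -0.3070.
-0.3070 ± 0.04261 → (-0.3496, -0.2644).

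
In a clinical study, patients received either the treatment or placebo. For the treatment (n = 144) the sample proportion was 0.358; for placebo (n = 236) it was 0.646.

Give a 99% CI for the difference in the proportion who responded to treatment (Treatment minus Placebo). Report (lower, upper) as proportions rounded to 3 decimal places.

(-0.418, -0.158)

SE₁ = √(p̂₁(1−p̂₁)/n₁) = √(0.3580·0.6420/144) = 0.03995; SE₂ = √(0.6460·0.3540/236) = 0.03113.
Independent samples: SE of the difference = √(SE₁² + SE₂²) = √(0.0015960025 + 0.0009690769) = 0.05065.
z* for 99% confidence is 2.576, so the margin of error is 2.576 × 0.05065 = 0.13047.
Point estimate p̂₁ − p̂₂ = 0.3580 − 0.6460 = -0.2880.
-0.2880 ± 0.13047 → (-0.418, -0.158).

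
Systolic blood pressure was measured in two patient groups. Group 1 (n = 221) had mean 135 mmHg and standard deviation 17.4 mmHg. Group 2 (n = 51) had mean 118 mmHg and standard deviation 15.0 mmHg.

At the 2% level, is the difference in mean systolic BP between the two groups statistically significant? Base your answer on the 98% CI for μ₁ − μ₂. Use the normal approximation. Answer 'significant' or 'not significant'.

Per-group SEs: s₁/√n₁ = 17.4/√221 = 1.1705, s₂/√n₂ = 15.0/√51 = 2.1004.
Unpooled SE of the difference: √(1.37007025 + 4.41168016) = 2.4045.
Margin of error = z* · SE = 2.326 × 2.4045 = 5.5929.
x̄₁ − x̄₂ = 135 − 118 = 17.0000.
CI: 17.0000 ± 5.5929 = (11.4071, 22.5929).
The interval (11.4071, 22.5929) does not contain 0, so the difference is significant.

significant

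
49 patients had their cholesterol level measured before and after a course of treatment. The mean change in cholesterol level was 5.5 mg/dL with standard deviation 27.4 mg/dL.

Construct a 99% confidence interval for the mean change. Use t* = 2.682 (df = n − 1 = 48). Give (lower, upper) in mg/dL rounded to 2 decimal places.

(-5.00, 16.00)

This is a matched-pairs design, so SE = s_d/√n = 27.4/√49 = 3.9143.
Margin = 2.682 × 3.9143 = 10.4982; the interval is 5.5 ± 10.4982 = (-5.00, 16.00).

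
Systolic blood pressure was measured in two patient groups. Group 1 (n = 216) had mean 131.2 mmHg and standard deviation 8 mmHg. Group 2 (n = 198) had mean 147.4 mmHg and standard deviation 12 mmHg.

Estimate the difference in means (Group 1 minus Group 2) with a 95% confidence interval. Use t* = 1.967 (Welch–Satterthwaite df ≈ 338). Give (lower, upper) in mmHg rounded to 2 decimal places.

(-18.19, -14.21)

Per-group SEs: s₁/√n₁ = 8/√216 = 0.5443, s₂/√n₂ = 12/√198 = 0.8528.
Unpooled SE of the difference: √(0.29626249 + 0.72726784) = 1.0117.
Margin of error = t* · SE = 1.967 × 1.0117 = 1.9900.
x̄₁ − x̄₂ = 131.2 − 147.4 = -16.2000.
CI: -16.2000 ± 1.9900 = (-18.19, -14.21).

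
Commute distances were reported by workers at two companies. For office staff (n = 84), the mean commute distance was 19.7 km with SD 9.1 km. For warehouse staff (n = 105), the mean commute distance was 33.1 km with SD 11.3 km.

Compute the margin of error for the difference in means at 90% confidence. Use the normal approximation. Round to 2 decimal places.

2.44

SE₁ = s₁/√n₁ = 9.1/√84 = 0.9929; SE₂ = 11.3/√105 = 1.1028.
Independent samples, unequal variances: SE_diff = √(SE₁² + SE₂²) = √(0.98585041 + 1.21616784) = 1.4839.
z* = 1.645, so margin of error = 1.645 × 1.4839 = 2.4410.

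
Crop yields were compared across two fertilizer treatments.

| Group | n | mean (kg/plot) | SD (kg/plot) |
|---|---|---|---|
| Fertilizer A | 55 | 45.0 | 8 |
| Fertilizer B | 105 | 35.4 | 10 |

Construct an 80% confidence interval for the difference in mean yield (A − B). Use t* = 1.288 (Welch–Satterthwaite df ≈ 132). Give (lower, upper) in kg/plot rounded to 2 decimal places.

(7.73, 11.47)

Standard errors of each mean: 8/√55 = 1.0787 and 10/√105 = 0.9759.
SE(x̄₁ − x̄₂) = √(1.0787² + 0.9759²) = 1.4546 for independent samples with unequal variances.
With t* = 1.288, the margin is 1.288 × 1.4546 = 1.8735.
x̄₁ − x̄₂ = 45.0 − 35.4 = 9.6000; the interval is 9.6000 ± 1.8735 = (7.73, 11.47).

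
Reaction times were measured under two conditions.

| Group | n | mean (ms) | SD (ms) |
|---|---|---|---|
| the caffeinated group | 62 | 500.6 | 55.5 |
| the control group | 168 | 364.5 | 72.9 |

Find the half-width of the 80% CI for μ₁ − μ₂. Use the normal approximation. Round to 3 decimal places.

SE₁ = s₁/√n₁ = 55.5/√62 = 7.0485; SE₂ = 72.9/√168 = 5.6244.
Independent samples, unequal variances: SE_diff = √(SE₁² + SE₂²) = √(49.68135225 + 31.63387536) = 9.0175.
z* = 1.282, so margin of error = 1.282 × 9.0175 = 11.5604.

11.560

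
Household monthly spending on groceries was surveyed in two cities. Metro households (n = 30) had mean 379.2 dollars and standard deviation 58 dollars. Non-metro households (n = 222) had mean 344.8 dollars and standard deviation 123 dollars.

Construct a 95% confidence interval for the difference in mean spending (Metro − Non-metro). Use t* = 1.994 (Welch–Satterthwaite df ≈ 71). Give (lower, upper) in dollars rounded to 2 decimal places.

(7.63, 61.17)

Standard errors of each mean: 58/√30 = 10.5893 and 123/√222 = 8.2552.
SE(x̄₁ − x̄₂) = √(10.5893² + 8.2552²) = 13.4269 for independent samples with unequal variances.
With t* = 1.994, the margin is 1.994 × 13.4269 = 26.7732.
x̄₁ − x̄₂ = 379.2 − 344.8 = 34.4000; the interval is 34.4000 ± 26.7732 = (7.63, 61.17).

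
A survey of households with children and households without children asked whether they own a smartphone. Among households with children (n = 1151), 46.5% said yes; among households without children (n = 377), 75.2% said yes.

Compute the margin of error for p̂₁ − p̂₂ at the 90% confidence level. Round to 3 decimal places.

0.044

The two standard errors are √(0.4650×0.5350/1151) = 0.01470 and √(0.7520×0.2480/377) = 0.02224.
Because the samples are independent, SE_diff = √(0.01470² + 0.02224²) = 0.02666.
Using z* = 1.645 for 90%, ME = 1.645 × 0.02666 = 0.04386.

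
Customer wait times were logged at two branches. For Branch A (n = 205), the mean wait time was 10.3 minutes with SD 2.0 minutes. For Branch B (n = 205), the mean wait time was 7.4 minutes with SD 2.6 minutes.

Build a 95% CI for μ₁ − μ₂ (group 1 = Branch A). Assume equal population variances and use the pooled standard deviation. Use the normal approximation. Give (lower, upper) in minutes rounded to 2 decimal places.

Pooled variance s_p² = [204·2.0² + 204·2.6²] / (205+205−2) = 5.3800, so s_p = 2.3195.
SE_diff = s_p·√(1/n₁ + 1/n₂) = 2.3195·√(1/205 + 1/205) = 0.2291.
z* = 1.960; margin = 1.960 × 0.2291 = 0.4490.
Difference = 10.3 − 7.4 = 2.9000.
2.9000 ± 0.4490 → (2.45, 3.35).

(2.45, 3.35)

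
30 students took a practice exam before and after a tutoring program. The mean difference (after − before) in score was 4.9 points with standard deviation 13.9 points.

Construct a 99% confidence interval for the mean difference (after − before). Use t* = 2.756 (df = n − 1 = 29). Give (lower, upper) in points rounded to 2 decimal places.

(-2.09, 11.89)

This is a matched-pairs design, so SE = s_d/√n = 13.9/√30 = 2.5378.
Margin = 2.756 × 2.5378 = 6.9942; the interval is 4.9 ± 6.9942 = (-2.09, 11.89).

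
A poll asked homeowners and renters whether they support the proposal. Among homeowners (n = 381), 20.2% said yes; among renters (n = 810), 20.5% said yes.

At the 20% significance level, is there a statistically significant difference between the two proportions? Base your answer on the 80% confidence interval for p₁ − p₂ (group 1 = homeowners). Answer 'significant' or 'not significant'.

The two standard errors are √(0.2020×0.7980/381) = 0.02057 and √(0.2050×0.7950/810) = 0.01418.
Because the samples are independent, SE_diff = √(0.02057² + 0.01418²) = 0.02498.
Using z* = 1.282 for 80%, ME = 1.282 × 0.02498 = 0.03202.
p̂₁ − p̂₂ = -0.0030; interval -0.0030 ± 0.03202 gives (-0.03502, 0.02902).
The interval (-0.03502, 0.02902) contains 0, so the difference is not significant.

not significant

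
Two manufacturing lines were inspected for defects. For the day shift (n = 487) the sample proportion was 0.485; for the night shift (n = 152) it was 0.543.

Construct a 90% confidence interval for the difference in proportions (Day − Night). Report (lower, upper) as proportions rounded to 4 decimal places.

(-0.1342, 0.0182)

SE₁ = √(p̂₁(1−p̂₁)/n₁) = √(0.4850·0.5150/487) = 0.02265; SE₂ = √(0.5430·0.4570/152) = 0.04041.
Independent samples: SE of the difference = √(SE₁² + SE₂²) = √(0.0005130225 + 0.0016329681) = 0.04632.
z* for 90% confidence is 1.645, so the margin of error is 1.645 × 0.04632 = 0.07620.
Point estimate p̂₁ − p̂₂ = 0.4850 − 0.5430 = -0.0580.
-0.0580 ± 0.07620 → (-0.1342, 0.0182).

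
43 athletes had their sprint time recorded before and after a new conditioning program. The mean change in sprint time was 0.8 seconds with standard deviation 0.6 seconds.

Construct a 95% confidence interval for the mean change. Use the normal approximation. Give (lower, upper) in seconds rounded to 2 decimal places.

(0.62, 0.98)

This is a matched-pairs design, so SE = s_d/√n = 0.6/√43 = 0.0915.
Margin = 1.960 × 0.0915 = 0.1793; the interval is 0.8 ± 0.1793 = (0.62, 0.98).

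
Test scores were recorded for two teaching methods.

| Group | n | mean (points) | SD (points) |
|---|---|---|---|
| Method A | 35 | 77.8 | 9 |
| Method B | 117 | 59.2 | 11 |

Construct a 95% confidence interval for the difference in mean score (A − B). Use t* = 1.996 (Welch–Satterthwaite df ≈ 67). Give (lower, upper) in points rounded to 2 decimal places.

(14.95, 22.25)

SE₁ = s₁/√n₁ = 9/√35 = 1.5213; SE₂ = 11/√117 = 1.0170.
Independent samples, unequal variances: SE_diff = √(SE₁² + SE₂²) = √(2.31435369 + 1.034289) = 1.8299.
t* = 1.996, so margin of error = 1.996 × 1.8299 = 3.6525.
Difference in means = 77.8 − 59.2 = 18.6000.
18.6000 ± 3.6525 → (14.95, 22.25).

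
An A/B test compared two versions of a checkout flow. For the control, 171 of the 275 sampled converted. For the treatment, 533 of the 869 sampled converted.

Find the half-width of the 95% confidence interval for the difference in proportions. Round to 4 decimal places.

p̂₁ = 171/275 = 0.6218 and p̂₂ = 533/869 = 0.6133.
SE₁ = √(p̂₁(1−p̂₁)/n₁) = √(0.6218·0.3782/275) = 0.02924; SE₂ = √(0.6133·0.3867/869) = 0.01652.
Independent samples: SE of the difference = √(SE₁² + SE₂²) = √(0.0008549776 + 0.0002729104) = 0.03358.
z* for 95% confidence is 1.960, so the margin of error is 1.960 × 0.03358 = 0.06582.

0.0658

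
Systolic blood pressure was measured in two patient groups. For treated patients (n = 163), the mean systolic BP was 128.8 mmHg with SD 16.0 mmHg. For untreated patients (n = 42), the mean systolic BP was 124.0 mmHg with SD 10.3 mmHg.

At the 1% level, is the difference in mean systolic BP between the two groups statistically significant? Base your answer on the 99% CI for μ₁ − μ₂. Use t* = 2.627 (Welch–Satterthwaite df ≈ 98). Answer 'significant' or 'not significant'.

not significant

Per-group SEs: s₁/√n₁ = 16.0/√163 = 1.2532, s₂/√n₂ = 10.3/√42 = 1.5893.
Unpooled SE of the difference: √(1.57051024 + 2.52587449) = 2.0240.
Margin of error = t* · SE = 2.627 × 2.0240 = 5.3170.
x̄₁ − x̄₂ = 128.8 − 124.0 = 4.8000.
CI: 4.8000 ± 5.3170 = (-0.5170, 10.1170).
The interval (-0.5170, 10.1170) contains 0, so the difference is not significant.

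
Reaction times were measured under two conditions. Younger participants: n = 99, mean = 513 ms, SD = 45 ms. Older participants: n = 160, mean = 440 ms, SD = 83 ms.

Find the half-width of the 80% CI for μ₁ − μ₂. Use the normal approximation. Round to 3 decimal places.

Standard errors of each mean: 45/√99 = 4.5227 and 83/√160 = 6.5617.
SE(x̄₁ − x̄₂) = √(4.5227² + 6.5617²) = 7.9694 for independent samples with unequal variances.
With z* = 1.282, the margin is 1.282 × 7.9694 = 10.2168.

10.217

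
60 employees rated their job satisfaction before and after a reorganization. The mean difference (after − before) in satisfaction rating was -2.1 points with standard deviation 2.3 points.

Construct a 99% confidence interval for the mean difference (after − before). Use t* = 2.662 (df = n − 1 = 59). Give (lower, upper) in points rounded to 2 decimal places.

This is a matched-pairs design, so SE = s_d/√n = 2.3/√60 = 0.2969.
Margin = 2.662 × 0.2969 = 0.7903; the interval is -2.1 ± 0.7903 = (-2.89, -1.31).

(-2.89, -1.31)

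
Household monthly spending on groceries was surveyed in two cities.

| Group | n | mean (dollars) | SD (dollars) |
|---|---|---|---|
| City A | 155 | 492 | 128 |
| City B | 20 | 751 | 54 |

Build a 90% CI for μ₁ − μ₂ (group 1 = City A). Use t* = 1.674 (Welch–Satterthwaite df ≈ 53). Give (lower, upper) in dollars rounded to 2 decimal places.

(-285.55, -232.45)

SE₁ = s₁/√n₁ = 128/√155 = 10.2812; SE₂ = 54/√20 = 12.0748.
Independent samples, unequal variances: SE_diff = √(SE₁² + SE₂²) = √(105.70307344 + 145.80079504) = 15.8589.
t* = 1.674, so margin of error = 1.674 × 15.8589 = 26.5478.
Difference in means = 492 − 751 = -259.0000.
-259.0000 ± 26.5478 → (-285.55, -232.45).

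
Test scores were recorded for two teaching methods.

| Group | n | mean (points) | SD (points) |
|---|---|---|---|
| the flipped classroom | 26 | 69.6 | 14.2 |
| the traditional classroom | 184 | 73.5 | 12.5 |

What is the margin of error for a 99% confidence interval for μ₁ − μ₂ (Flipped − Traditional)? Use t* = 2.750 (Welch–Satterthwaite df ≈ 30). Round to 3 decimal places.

8.067

SE₁ = s₁/√n₁ = 14.2/√26 = 2.7848; SE₂ = 12.5/√184 = 0.9215.
Independent samples, unequal variances: SE_diff = √(SE₁² + SE₂²) = √(7.75511104 + 0.84916225) = 2.9333.
t* = 2.750, so margin of error = 2.750 × 2.9333 = 8.0666.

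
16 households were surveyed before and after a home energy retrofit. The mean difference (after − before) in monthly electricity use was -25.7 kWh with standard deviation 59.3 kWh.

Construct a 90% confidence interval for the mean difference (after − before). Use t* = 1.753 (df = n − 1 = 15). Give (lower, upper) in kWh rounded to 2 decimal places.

(-51.69, 0.29)

Paired design: SE = s_d/√n = 59.3/√16 = 14.8250.
t* = 1.753; margin of error = 1.753 × 14.8250 = 25.9882.
-25.7 ± 25.9882 → (-51.69, 0.29).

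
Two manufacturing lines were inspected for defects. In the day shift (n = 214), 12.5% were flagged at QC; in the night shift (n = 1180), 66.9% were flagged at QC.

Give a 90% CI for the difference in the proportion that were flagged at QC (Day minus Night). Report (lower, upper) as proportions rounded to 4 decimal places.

(-0.5875, -0.5005)

Each SE is √(p̂(1−p̂)/n): √(0.1250·0.8750/214) = 0.02261 and √(0.6690·0.3310/1180) = 0.01370.
SE(p̂₁ − p̂₂) = √(SE₁² + SE₂²) = √(0.0005112121 + 0.00018769) = 0.02644, since the two samples are independent.
At 90% confidence z* = 1.645; margin = 1.645 × 0.02644 = 0.04349.
The difference is 0.1250 − 0.6690 = -0.5440, so the interval is -0.5440 ± 0.04349 = (-0.5875, -0.5005).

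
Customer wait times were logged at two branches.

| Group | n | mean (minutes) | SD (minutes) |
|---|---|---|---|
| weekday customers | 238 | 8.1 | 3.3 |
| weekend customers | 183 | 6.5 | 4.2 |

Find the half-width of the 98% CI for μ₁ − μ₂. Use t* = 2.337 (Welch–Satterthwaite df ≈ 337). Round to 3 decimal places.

Standard errors of each mean: 3.3/√238 = 0.2139 and 4.2/√183 = 0.3105.
SE(x̄₁ − x̄₂) = √(0.2139² + 0.3105²) = 0.3770 for independent samples with unequal variances.
With t* = 2.337, the margin is 2.337 × 0.3770 = 0.8810.

0.881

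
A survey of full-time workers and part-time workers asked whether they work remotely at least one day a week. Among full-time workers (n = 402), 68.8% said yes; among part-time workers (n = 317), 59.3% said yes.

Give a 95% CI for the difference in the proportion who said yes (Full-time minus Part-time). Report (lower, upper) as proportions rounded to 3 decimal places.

The two standard errors are √(0.6880×0.3120/402) = 0.02311 and √(0.5930×0.4070/317) = 0.02759.
Because the samples are independent, SE_diff = √(0.02311² + 0.02759²) = 0.03599.
Using z* = 1.960 for 95%, ME = 1.960 × 0.03599 = 0.07054.
p̂₁ − p̂₂ = 0.0950; interval 0.0950 ± 0.07054 gives (0.024, 0.166).

(0.024, 0.166)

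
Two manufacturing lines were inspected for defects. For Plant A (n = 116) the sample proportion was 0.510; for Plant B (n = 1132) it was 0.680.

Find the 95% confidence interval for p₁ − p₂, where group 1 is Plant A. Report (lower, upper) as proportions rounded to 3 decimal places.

(-0.265, -0.075)

SE₁ = √(p̂₁(1−p̂₁)/n₁) = √(0.5100·0.4900/116) = 0.04641; SE₂ = √(0.6800·0.3200/1132) = 0.01386.
Independent samples: SE of the difference = √(SE₁² + SE₂²) = √(0.0021538881 + 0.0001920996) = 0.04844.
z* for 95% confidence is 1.960, so the margin of error is 1.960 × 0.04844 = 0.09494.
Point estimate p̂₁ − p̂₂ = 0.5100 − 0.6800 = -0.1700.
-0.1700 ± 0.09494 → (-0.265, -0.075).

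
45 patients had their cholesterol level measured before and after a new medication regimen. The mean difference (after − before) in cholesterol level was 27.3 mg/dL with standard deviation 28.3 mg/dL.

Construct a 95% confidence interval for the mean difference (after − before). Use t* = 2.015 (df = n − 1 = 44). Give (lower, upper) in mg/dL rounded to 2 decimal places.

(18.80, 35.80)

Paired design: SE = s_d/√n = 28.3/√45 = 4.2187.
t* = 2.015; margin of error = 2.015 × 4.2187 = 8.5007.
27.3 ± 8.5007 → (18.80, 35.80).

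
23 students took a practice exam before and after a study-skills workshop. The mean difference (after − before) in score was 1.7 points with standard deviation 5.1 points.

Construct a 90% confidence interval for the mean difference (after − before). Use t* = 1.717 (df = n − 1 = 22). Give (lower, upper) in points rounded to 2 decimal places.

(-0.13, 3.53)

Paired design: SE = s_d/√n = 5.1/√23 = 1.0634.
t* = 1.717; margin of error = 1.717 × 1.0634 = 1.8259.
1.7 ± 1.8259 → (-0.13, 3.53).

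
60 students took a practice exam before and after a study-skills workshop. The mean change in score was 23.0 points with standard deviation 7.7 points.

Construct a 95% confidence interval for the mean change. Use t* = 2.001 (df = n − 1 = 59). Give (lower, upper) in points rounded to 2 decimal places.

(21.01, 24.99)

Paired design: SE = s_d/√n = 7.7/√60 = 0.9941.
t* = 2.001; margin of error = 2.001 × 0.9941 = 1.9892.
23.0 ± 1.9892 → (21.01, 24.99).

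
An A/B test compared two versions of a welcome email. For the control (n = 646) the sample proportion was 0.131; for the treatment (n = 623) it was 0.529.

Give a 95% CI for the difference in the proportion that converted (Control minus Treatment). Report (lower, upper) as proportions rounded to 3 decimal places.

(-0.445, -0.351)

SE₁ = √(p̂₁(1−p̂₁)/n₁) = √(0.1310·0.8690/646) = 0.01327; SE₂ = √(0.5290·0.4710/623) = 0.02000.
Independent samples: SE of the difference = √(SE₁² + SE₂²) = √(0.0001760929 + 0.0004) = 0.02400.
z* for 95% confidence is 1.960, so the margin of error is 1.960 × 0.02400 = 0.04704.
Point estimate p̂₁ − p̂₂ = 0.1310 − 0.5290 = -0.3980.
-0.3980 ± 0.04704 → (-0.445, -0.351).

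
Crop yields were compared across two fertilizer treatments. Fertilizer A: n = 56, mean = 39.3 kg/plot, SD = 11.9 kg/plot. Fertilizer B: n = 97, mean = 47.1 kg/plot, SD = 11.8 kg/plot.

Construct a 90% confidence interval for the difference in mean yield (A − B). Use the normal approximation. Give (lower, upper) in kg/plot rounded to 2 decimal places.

Per-group SEs: s₁/√n₁ = 11.9/√56 = 1.5902, s₂/√n₂ = 11.8/√97 = 1.1981.
Unpooled SE of the difference: √(2.52873604 + 1.43544361) = 1.9910.
Margin of error = z* · SE = 1.645 × 1.9910 = 3.2752.
x̄₁ − x̄₂ = 39.3 − 47.1 = -7.8000.
CI: -7.8000 ± 3.2752 = (-11.08, -4.52).

(-11.08, -4.52)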